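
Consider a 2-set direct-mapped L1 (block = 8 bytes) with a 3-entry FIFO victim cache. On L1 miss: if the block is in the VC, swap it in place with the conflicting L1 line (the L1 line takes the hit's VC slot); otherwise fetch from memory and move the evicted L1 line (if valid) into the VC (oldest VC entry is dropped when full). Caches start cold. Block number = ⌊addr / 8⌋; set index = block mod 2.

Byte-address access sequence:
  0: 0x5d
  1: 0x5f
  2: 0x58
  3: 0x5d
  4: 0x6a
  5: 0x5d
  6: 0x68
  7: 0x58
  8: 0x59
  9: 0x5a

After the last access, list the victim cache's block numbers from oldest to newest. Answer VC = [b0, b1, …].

VC = [13]

#0 0x5d→b11/s1 MISS; vc=[]
#1 0x5f→b11/s1 L1-HIT; vc=[]
#2 0x58→b11/s1 L1-HIT; vc=[]
#3 0x5d→b11/s1 L1-HIT; vc=[]
#4 0x6a→b13/s1 MISS; vc=[11]
#5 0x5d→b11/s1 VC-HIT; vc=[13]
#6 0x68→b13/s1 VC-HIT; vc=[11]
#7 0x58→b11/s1 VC-HIT; vc=[13]
#8 0x59→b11/s1 L1-HIT; vc=[13]
#9 0x5a→b11/s1 L1-HIT; vc=[13]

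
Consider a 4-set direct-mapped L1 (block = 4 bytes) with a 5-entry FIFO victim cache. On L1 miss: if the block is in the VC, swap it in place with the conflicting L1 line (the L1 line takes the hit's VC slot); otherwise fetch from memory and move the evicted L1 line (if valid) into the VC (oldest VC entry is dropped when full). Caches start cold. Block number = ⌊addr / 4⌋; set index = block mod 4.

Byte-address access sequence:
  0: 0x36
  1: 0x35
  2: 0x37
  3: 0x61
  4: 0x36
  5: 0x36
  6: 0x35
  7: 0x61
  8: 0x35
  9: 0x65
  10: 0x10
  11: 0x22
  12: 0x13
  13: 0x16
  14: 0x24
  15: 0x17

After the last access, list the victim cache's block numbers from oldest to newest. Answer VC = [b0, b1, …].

0: 0x36 (blk 13, set 1) → MISS  vc=[]
1: 0x35 (blk 13, set 1) → L1-HIT  vc=[]
2: 0x37 (blk 13, set 1) → L1-HIT  vc=[]
3: 0x61 (blk 24, set 0) → MISS  vc=[]
4: 0x36 (blk 13, set 1) → L1-HIT  vc=[]
5: 0x36 (blk 13, set 1) → L1-HIT  vc=[]
6: 0x35 (blk 13, set 1) → L1-HIT  vc=[]
7: 0x61 (blk 24, set 0) → L1-HIT  vc=[]
8: 0x35 (blk 13, set 1) → L1-HIT  vc=[]
9: 0x65 (blk 25, set 1) → MISS  vc=[13]
10: 0x10 (blk 4, set 0) → MISS  vc=[13, 24]
11: 0x22 (blk 8, set 0) → MISS  vc=[13, 24, 4]
12: 0x13 (blk 4, set 0) → VC-HIT  vc=[13, 24, 8]
13: 0x16 (blk 5, set 1) → MISS  vc=[13, 24, 8, 25]
14: 0x24 (blk 9, set 1) → MISS  vc=[13, 24, 8, 25, 5]
15: 0x17 (blk 5, set 1) → VC-HIT  vc=[13, 24, 8, 25, 9]

VC = [13, 24, 8, 25, 9]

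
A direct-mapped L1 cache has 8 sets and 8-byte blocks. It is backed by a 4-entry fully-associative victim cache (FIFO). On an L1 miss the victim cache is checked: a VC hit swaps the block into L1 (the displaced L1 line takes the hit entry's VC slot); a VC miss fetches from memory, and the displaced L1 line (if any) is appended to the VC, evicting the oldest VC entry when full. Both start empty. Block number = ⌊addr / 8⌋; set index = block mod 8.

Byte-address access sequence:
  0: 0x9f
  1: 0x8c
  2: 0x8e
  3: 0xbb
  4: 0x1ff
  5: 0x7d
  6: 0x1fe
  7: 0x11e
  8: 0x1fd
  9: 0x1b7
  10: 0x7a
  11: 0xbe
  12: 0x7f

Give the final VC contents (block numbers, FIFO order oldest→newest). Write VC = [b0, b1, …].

VC = [23, 63, 19]

0: 0x9f (blk 19, set 3) → MISS  vc=[]
1: 0x8c (blk 17, set 1) → MISS  vc=[]
2: 0x8e (blk 17, set 1) → L1-HIT  vc=[]
3: 0xbb (blk 23, set 7) → MISS  vc=[]
4: 0x1ff (blk 63, set 7) → MISS  vc=[23]
5: 0x7d (blk 15, set 7) → MISS  vc=[23, 63]
6: 0x1fe (blk 63, set 7) → VC-HIT  vc=[23, 15]
7: 0x11e (blk 35, set 3) → MISS  vc=[23, 15, 19]
8: 0x1fd (blk 63, set 7) → L1-HIT  vc=[23, 15, 19]
9: 0x1b7 (blk 54, set 6) → MISS  vc=[23, 15, 19]
10: 0x7a (blk 15, set 7) → VC-HIT  vc=[23, 63, 19]
11: 0xbe (blk 23, set 7) → VC-HIT  vc=[15, 63, 19]
12: 0x7f (blk 15, set 7) → VC-HIT  vc=[23, 63, 19]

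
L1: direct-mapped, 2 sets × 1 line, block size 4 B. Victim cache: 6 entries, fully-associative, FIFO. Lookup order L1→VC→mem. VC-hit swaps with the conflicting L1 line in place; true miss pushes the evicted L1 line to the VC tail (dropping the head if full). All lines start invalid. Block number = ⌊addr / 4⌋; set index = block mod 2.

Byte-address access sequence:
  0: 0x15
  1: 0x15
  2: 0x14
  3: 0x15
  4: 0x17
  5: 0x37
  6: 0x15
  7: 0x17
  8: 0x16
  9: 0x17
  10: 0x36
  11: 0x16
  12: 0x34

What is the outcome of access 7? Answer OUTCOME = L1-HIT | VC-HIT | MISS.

OUTCOME = L1-HIT

  [0] addr=0x15 blk=5 s=1: MISS | VC []
  [1] addr=0x15 blk=5 s=1: L1-HIT | VC []
  [2] addr=0x14 blk=5 s=1: L1-HIT | VC []
  [3] addr=0x15 blk=5 s=1: L1-HIT | VC []
  [4] addr=0x17 blk=5 s=1: L1-HIT | VC []
  [5] addr=0x37 blk=13 s=1: MISS | VC [5]
  [6] addr=0x15 blk=5 s=1: VC-HIT | VC [13]
  [7] addr=0x17 blk=5 s=1: L1-HIT | VC [13]
  [8] addr=0x16 blk=5 s=1: L1-HIT | VC [13]
  [9] addr=0x17 blk=5 s=1: L1-HIT | VC [13]
  [10] addr=0x36 blk=13 s=1: VC-HIT | VC [5]
  [11] addr=0x16 blk=5 s=1: VC-HIT | VC [13]
  [12] addr=0x34 blk=13 s=1: VC-HIT | VC [5]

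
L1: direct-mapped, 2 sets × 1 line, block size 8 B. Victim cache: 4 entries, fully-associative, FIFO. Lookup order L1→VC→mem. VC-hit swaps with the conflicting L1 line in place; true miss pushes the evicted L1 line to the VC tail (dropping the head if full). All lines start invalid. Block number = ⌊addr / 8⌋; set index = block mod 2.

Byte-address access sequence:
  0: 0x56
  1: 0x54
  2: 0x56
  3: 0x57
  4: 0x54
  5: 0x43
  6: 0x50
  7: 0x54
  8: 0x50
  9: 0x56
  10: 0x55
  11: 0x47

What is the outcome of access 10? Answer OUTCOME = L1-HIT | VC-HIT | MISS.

0: 0x56 (blk 10, set 0) → MISS  vc=[]
1: 0x54 (blk 10, set 0) → L1-HIT  vc=[]
2: 0x56 (blk 10, set 0) → L1-HIT  vc=[]
3: 0x57 (blk 10, set 0) → L1-HIT  vc=[]
4: 0x54 (blk 10, set 0) → L1-HIT  vc=[]
5: 0x43 (blk 8, set 0) → MISS  vc=[10]
6: 0x50 (blk 10, set 0) → VC-HIT  vc=[8]
7: 0x54 (blk 10, set 0) → L1-HIT  vc=[8]
8: 0x50 (blk 10, set 0) → L1-HIT  vc=[8]
9: 0x56 (blk 10, set 0) → L1-HIT  vc=[8]
10: 0x55 (blk 10, set 0) → L1-HIT  vc=[8]
11: 0x47 (blk 8, set 0) → VC-HIT  vc=[10]

OUTCOME = L1-HIT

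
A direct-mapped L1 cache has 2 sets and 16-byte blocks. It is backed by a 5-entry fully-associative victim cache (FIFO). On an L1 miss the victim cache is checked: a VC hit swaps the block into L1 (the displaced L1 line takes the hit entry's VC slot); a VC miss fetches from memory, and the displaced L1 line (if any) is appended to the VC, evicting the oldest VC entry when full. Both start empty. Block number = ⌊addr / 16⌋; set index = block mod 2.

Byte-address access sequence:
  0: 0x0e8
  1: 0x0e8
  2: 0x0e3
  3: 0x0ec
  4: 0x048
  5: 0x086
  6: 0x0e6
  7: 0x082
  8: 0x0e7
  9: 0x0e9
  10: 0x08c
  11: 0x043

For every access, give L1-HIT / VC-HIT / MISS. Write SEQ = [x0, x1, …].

SEQ = [MISS, L1-HIT, L1-HIT, L1-HIT, MISS, MISS, VC-HIT, VC-HIT, VC-HIT, L1-HIT, VC-HIT, VC-HIT]

#0 0xe8→b14/s0 MISS; vc=[]
#1 0xe8→b14/s0 L1-HIT; vc=[]
#2 0xe3→b14/s0 L1-HIT; vc=[]
#3 0xec→b14/s0 L1-HIT; vc=[]
#4 0x48→b4/s0 MISS; vc=[14]
#5 0x86→b8/s0 MISS; vc=[14,4]
#6 0xe6→b14/s0 VC-HIT; vc=[8,4]
#7 0x82→b8/s0 VC-HIT; vc=[14,4]
#8 0xe7→b14/s0 VC-HIT; vc=[8,4]
#9 0xe9→b14/s0 L1-HIT; vc=[8,4]
#10 0x8c→b8/s0 VC-HIT; vc=[14,4]
#11 0x43→b4/s0 VC-HIT; vc=[14,8]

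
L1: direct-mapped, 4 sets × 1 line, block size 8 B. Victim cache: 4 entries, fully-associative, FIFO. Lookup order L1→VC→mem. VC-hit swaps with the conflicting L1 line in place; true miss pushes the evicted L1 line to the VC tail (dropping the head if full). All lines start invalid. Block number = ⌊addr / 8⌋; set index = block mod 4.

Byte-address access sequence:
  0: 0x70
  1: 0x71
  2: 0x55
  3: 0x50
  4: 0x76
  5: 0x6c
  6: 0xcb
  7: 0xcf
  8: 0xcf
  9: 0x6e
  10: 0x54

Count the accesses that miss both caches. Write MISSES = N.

MISSES = 4

0: 0x70 (blk 14, set 2) → MISS  vc=[]
1: 0x71 (blk 14, set 2) → L1-HIT  vc=[]
2: 0x55 (blk 10, set 2) → MISS  vc=[14]
3: 0x50 (blk 10, set 2) → L1-HIT  vc=[14]
4: 0x76 (blk 14, set 2) → VC-HIT  vc=[10]
5: 0x6c (blk 13, set 1) → MISS  vc=[10]
6: 0xcb (blk 25, set 1) → MISS  vc=[10, 13]
7: 0xcf (blk 25, set 1) → L1-HIT  vc=[10, 13]
8: 0xcf (blk 25, set 1) → L1-HIT  vc=[10, 13]
9: 0x6e (blk 13, set 1) → VC-HIT  vc=[10, 25]
10: 0x54 (blk 10, set 2) → VC-HIT  vc=[14, 25]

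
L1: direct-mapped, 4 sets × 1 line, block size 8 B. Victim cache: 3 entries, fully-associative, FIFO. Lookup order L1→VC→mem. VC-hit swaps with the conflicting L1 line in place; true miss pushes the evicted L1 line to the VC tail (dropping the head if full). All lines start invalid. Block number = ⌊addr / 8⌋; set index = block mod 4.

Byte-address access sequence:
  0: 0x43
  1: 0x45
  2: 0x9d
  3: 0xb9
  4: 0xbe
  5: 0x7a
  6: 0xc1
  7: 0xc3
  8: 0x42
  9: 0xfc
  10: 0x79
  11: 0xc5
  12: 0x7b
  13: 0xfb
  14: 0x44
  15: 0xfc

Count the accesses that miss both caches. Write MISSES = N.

#0 0x43→b8/s0 MISS; vc=[]
#1 0x45→b8/s0 L1-HIT; vc=[]
#2 0x9d→b19/s3 MISS; vc=[]
#3 0xb9→b23/s3 MISS; vc=[19]
#4 0xbe→b23/s3 L1-HIT; vc=[19]
#5 0x7a→b15/s3 MISS; vc=[19,23]
#6 0xc1→b24/s0 MISS; vc=[19,23,8]
#7 0xc3→b24/s0 L1-HIT; vc=[19,23,8]
#8 0x42→b8/s0 VC-HIT; vc=[19,23,24]
#9 0xfc→b31/s3 MISS; vc=[23,24,15]
#10 0x79→b15/s3 VC-HIT; vc=[23,24,31]
#11 0xc5→b24/s0 VC-HIT; vc=[23,8,31]
#12 0x7b→b15/s3 L1-HIT; vc=[23,8,31]
#13 0xfb→b31/s3 VC-HIT; vc=[23,8,15]
#14 0x44→b8/s0 VC-HIT; vc=[23,24,15]
#15 0xfc→b31/s3 L1-HIT; vc=[23,24,15]

MISSES = 6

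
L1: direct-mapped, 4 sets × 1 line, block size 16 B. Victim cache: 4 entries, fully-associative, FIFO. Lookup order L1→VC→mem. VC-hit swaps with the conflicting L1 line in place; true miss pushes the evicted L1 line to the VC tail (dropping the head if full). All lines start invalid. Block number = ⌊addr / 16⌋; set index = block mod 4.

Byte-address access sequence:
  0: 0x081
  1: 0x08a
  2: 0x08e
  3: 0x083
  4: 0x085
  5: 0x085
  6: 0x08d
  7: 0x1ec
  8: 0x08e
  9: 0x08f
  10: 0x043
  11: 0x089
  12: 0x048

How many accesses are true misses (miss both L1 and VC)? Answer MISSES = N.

#0 0x81→b8/s0 MISS; vc=[]
#1 0x8a→b8/s0 L1-HIT; vc=[]
#2 0x8e→b8/s0 L1-HIT; vc=[]
#3 0x83→b8/s0 L1-HIT; vc=[]
#4 0x85→b8/s0 L1-HIT; vc=[]
#5 0x85→b8/s0 L1-HIT; vc=[]
#6 0x8d→b8/s0 L1-HIT; vc=[]
#7 0x1ec→b30/s2 MISS; vc=[]
#8 0x8e→b8/s0 L1-HIT; vc=[]
#9 0x8f→b8/s0 L1-HIT; vc=[]
#10 0x43→b4/s0 MISS; vc=[8]
#11 0x89→b8/s0 VC-HIT; vc=[4]
#12 0x48→b4/s0 VC-HIT; vc=[8]

MISSES = 3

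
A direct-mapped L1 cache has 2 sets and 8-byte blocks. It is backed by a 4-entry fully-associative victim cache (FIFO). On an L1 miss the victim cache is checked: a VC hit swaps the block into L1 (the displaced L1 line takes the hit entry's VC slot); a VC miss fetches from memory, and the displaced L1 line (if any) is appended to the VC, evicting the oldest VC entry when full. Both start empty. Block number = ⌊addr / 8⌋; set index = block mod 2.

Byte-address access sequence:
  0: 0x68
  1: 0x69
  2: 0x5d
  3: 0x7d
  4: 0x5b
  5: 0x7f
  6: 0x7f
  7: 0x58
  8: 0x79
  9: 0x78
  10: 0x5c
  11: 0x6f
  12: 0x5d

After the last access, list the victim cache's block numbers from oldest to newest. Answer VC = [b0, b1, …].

VC = [13, 15]

0: 0x68 (blk 13, set 1) → MISS  vc=[]
1: 0x69 (blk 13, set 1) → L1-HIT  vc=[]
2: 0x5d (blk 11, set 1) → MISS  vc=[13]
3: 0x7d (blk 15, set 1) → MISS  vc=[13, 11]
4: 0x5b (blk 11, set 1) → VC-HIT  vc=[13, 15]
5: 0x7f (blk 15, set 1) → VC-HIT  vc=[13, 11]
6: 0x7f (blk 15, set 1) → L1-HIT  vc=[13, 11]
7: 0x58 (blk 11, set 1) → VC-HIT  vc=[13, 15]
8: 0x79 (blk 15, set 1) → VC-HIT  vc=[13, 11]
9: 0x78 (blk 15, set 1) → L1-HIT  vc=[13, 11]
10: 0x5c (blk 11, set 1) → VC-HIT  vc=[13, 15]
11: 0x6f (blk 13, set 1) → VC-HIT  vc=[11, 15]
12: 0x5d (blk 11, set 1) → VC-HIT  vc=[13, 15]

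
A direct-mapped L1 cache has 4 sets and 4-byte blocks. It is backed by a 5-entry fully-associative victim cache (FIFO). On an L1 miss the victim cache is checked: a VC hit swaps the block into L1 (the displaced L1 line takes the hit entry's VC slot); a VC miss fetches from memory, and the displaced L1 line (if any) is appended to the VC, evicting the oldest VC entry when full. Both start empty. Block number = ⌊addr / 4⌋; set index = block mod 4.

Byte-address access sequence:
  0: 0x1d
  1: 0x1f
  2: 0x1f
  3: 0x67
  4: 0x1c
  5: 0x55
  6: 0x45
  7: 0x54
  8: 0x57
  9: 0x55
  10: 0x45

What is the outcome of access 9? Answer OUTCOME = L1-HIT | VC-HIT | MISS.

OUTCOME = L1-HIT

  [0] addr=0x1d blk=7 s=3: MISS | VC []
  [1] addr=0x1f blk=7 s=3: L1-HIT | VC []
  [2] addr=0x1f blk=7 s=3: L1-HIT | VC []
  [3] addr=0x67 blk=25 s=1: MISS | VC []
  [4] addr=0x1c blk=7 s=3: L1-HIT | VC []
  [5] addr=0x55 blk=21 s=1: MISS | VC [25]
  [6] addr=0x45 blk=17 s=1: MISS | VC [25, 21]
  [7] addr=0x54 blk=21 s=1: VC-HIT | VC [25, 17]
  [8] addr=0x57 blk=21 s=1: L1-HIT | VC [25, 17]
  [9] addr=0x55 blk=21 s=1: L1-HIT | VC [25, 17]
  [10] addr=0x45 blk=17 s=1: VC-HIT | VC [25, 21]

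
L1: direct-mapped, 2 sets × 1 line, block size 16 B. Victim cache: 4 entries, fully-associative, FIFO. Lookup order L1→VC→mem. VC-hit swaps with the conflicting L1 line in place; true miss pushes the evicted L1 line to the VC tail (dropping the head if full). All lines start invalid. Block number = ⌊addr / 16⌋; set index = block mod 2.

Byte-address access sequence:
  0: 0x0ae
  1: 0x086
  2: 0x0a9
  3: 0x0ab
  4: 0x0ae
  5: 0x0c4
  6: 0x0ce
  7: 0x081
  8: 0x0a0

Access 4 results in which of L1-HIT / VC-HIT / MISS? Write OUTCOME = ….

OUTCOME = L1-HIT

  [0] addr=0xae blk=10 s=0: MISS | VC []
  [1] addr=0x86 blk=8 s=0: MISS | VC [10]
  [2] addr=0xa9 blk=10 s=0: VC-HIT | VC [8]
  [3] addr=0xab blk=10 s=0: L1-HIT | VC [8]
  [4] addr=0xae blk=10 s=0: L1-HIT | VC [8]
  [5] addr=0xc4 blk=12 s=0: MISS | VC [8, 10]
  [6] addr=0xce blk=12 s=0: L1-HIT | VC [8, 10]
  [7] addr=0x81 blk=8 s=0: VC-HIT | VC [12, 10]
  [8] addr=0xa0 blk=10 s=0: VC-HIT | VC [12, 8]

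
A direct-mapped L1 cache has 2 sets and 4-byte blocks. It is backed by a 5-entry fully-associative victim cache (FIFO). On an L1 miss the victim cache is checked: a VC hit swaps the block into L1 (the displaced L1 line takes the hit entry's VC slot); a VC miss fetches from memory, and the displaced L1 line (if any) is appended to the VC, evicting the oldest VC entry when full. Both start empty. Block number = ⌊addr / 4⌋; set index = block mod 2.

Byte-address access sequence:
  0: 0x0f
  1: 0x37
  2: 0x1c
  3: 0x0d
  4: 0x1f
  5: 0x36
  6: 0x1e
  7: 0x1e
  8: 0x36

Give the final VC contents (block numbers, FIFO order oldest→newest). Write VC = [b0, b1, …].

#0 0xf→b3/s1 MISS; vc=[]
#1 0x37→b13/s1 MISS; vc=[3]
#2 0x1c→b7/s1 MISS; vc=[3,13]
#3 0xd→b3/s1 VC-HIT; vc=[7,13]
#4 0x1f→b7/s1 VC-HIT; vc=[3,13]
#5 0x36→b13/s1 VC-HIT; vc=[3,7]
#6 0x1e→b7/s1 VC-HIT; vc=[3,13]
#7 0x1e→b7/s1 L1-HIT; vc=[3,13]
#8 0x36→b13/s1 VC-HIT; vc=[3,7]

VC = [3, 7]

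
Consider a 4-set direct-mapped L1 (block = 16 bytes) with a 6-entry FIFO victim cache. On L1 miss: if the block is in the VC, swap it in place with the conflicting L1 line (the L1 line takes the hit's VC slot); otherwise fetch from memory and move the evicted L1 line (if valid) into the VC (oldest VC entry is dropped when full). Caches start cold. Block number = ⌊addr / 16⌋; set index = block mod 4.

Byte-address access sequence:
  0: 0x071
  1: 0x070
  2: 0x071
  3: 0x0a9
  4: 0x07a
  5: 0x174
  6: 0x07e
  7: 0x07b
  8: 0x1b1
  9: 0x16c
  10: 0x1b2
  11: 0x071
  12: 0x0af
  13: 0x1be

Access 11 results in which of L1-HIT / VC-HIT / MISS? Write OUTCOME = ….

0: 0x71 (blk 7, set 3) → MISS  vc=[]
1: 0x70 (blk 7, set 3) → L1-HIT  vc=[]
2: 0x71 (blk 7, set 3) → L1-HIT  vc=[]
3: 0xa9 (blk 10, set 2) → MISS  vc=[]
4: 0x7a (blk 7, set 3) → L1-HIT  vc=[]
5: 0x174 (blk 23, set 3) → MISS  vc=[7]
6: 0x7e (blk 7, set 3) → VC-HIT  vc=[23]
7: 0x7b (blk 7, set 3) → L1-HIT  vc=[23]
8: 0x1b1 (blk 27, set 3) → MISS  vc=[23, 7]
9: 0x16c (blk 22, set 2) → MISS  vc=[23, 7, 10]
10: 0x1b2 (blk 27, set 3) → L1-HIT  vc=[23, 7, 10]
11: 0x71 (blk 7, set 3) → VC-HIT  vc=[23, 27, 10]
12: 0xaf (blk 10, set 2) → VC-HIT  vc=[23, 27, 22]
13: 0x1be (blk 27, set 3) → VC-HIT  vc=[23, 7, 22]

OUTCOME = VC-HIT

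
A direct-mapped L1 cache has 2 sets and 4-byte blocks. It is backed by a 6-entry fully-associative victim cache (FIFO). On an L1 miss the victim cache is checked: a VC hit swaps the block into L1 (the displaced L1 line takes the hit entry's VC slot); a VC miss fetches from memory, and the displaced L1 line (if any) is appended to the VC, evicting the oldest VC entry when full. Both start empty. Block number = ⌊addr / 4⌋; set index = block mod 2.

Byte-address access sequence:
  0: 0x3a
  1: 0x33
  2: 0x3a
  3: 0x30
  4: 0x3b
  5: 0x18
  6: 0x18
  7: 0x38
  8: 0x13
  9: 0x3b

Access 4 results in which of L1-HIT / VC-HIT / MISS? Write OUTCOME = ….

OUTCOME = VC-HIT

#0 0x3a→b14/s0 MISS; vc=[]
#1 0x33→b12/s0 MISS; vc=[14]
#2 0x3a→b14/s0 VC-HIT; vc=[12]
#3 0x30→b12/s0 VC-HIT; vc=[14]
#4 0x3b→b14/s0 VC-HIT; vc=[12]
#5 0x18→b6/s0 MISS; vc=[12,14]
#6 0x18→b6/s0 L1-HIT; vc=[12,14]
#7 0x38→b14/s0 VC-HIT; vc=[12,6]
#8 0x13→b4/s0 MISS; vc=[12,6,14]
#9 0x3b→b14/s0 VC-HIT; vc=[12,6,4]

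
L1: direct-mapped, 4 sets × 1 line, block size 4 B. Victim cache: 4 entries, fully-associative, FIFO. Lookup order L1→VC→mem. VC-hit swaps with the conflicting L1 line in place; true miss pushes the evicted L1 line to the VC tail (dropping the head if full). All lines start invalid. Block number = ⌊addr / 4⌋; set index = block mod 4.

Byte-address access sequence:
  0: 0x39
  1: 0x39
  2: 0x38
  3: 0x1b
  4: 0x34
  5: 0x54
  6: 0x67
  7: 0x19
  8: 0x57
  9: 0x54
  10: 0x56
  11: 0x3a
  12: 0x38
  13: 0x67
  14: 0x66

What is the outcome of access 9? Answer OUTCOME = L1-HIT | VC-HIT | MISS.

OUTCOME = L1-HIT

  [0] addr=0x39 blk=14 s=2: MISS | VC []
  [1] addr=0x39 blk=14 s=2: L1-HIT | VC []
  [2] addr=0x38 blk=14 s=2: L1-HIT | VC []
  [3] addr=0x1b blk=6 s=2: MISS | VC [14]
  [4] addr=0x34 blk=13 s=1: MISS | VC [14]
  [5] addr=0x54 blk=21 s=1: MISS | VC [14, 13]
  [6] addr=0x67 blk=25 s=1: MISS | VC [14, 13, 21]
  [7] addr=0x19 blk=6 s=2: L1-HIT | VC [14, 13, 21]
  [8] addr=0x57 blk=21 s=1: VC-HIT | VC [14, 13, 25]
  [9] addr=0x54 blk=21 s=1: L1-HIT | VC [14, 13, 25]
  [10] addr=0x56 blk=21 s=1: L1-HIT | VC [14, 13, 25]
  [11] addr=0x3a blk=14 s=2: VC-HIT | VC [6, 13, 25]
  [12] addr=0x38 blk=14 s=2: L1-HIT | VC [6, 13, 25]
  [13] addr=0x67 blk=25 s=1: VC-HIT | VC [6, 13, 21]
  [14] addr=0x66 blk=25 s=1: L1-HIT | VC [6, 13, 21]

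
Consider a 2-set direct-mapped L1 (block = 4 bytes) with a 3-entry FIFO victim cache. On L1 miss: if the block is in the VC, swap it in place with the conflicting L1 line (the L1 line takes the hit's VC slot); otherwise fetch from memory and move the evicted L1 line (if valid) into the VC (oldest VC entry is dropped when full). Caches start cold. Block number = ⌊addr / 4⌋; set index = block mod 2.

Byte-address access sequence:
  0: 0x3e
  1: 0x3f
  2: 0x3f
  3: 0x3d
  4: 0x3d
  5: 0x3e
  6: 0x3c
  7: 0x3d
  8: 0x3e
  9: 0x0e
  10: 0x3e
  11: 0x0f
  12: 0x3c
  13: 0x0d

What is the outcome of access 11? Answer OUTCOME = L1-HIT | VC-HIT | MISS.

#0 0x3e→b15/s1 MISS; vc=[]
#1 0x3f→b15/s1 L1-HIT; vc=[]
#2 0x3f→b15/s1 L1-HIT; vc=[]
#3 0x3d→b15/s1 L1-HIT; vc=[]
#4 0x3d→b15/s1 L1-HIT; vc=[]
#5 0x3e→b15/s1 L1-HIT; vc=[]
#6 0x3c→b15/s1 L1-HIT; vc=[]
#7 0x3d→b15/s1 L1-HIT; vc=[]
#8 0x3e→b15/s1 L1-HIT; vc=[]
#9 0xe→b3/s1 MISS; vc=[15]
#10 0x3e→b15/s1 VC-HIT; vc=[3]
#11 0xf→b3/s1 VC-HIT; vc=[15]
#12 0x3c→b15/s1 VC-HIT; vc=[3]
#13 0xd→b3/s1 VC-HIT; vc=[15]

OUTCOME = VC-HIT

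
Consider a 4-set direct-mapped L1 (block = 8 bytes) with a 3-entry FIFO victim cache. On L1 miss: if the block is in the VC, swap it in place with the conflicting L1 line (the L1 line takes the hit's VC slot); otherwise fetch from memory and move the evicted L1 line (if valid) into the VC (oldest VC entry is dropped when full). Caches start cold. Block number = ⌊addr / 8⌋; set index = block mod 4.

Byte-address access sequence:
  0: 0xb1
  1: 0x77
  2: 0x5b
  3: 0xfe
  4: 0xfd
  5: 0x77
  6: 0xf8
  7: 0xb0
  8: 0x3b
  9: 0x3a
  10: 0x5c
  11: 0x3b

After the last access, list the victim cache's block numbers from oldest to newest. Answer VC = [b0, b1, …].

VC = [14, 11, 31]

  [0] addr=0xb1 blk=22 s=2: MISS | VC []
  [1] addr=0x77 blk=14 s=2: MISS | VC [22]
  [2] addr=0x5b blk=11 s=3: MISS | VC [22]
  [3] addr=0xfe blk=31 s=3: MISS | VC [22, 11]
  [4] addr=0xfd blk=31 s=3: L1-HIT | VC [22, 11]
  [5] addr=0x77 blk=14 s=2: L1-HIT | VC [22, 11]
  [6] addr=0xf8 blk=31 s=3: L1-HIT | VC [22, 11]
  [7] addr=0xb0 blk=22 s=2: VC-HIT | VC [14, 11]
  [8] addr=0x3b blk=7 s=3: MISS | VC [14, 11, 31]
  [9] addr=0x3a blk=7 s=3: L1-HIT | VC [14, 11, 31]
  [10] addr=0x5c blk=11 s=3: VC-HIT | VC [14, 7, 31]
  [11] addr=0x3b blk=7 s=3: VC-HIT | VC [14, 11, 31]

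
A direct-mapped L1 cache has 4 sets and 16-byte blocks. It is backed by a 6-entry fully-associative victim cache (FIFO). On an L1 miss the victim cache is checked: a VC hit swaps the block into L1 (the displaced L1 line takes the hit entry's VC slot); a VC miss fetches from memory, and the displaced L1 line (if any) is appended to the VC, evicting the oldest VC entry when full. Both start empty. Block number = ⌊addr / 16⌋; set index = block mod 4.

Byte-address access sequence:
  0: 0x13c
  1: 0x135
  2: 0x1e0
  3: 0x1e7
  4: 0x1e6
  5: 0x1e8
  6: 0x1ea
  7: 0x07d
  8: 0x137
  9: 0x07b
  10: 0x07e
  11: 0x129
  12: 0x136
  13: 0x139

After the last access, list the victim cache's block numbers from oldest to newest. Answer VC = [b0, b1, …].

0: 0x13c (blk 19, set 3) → MISS  vc=[]
1: 0x135 (blk 19, set 3) → L1-HIT  vc=[]
2: 0x1e0 (blk 30, set 2) → MISS  vc=[]
3: 0x1e7 (blk 30, set 2) → L1-HIT  vc=[]
4: 0x1e6 (blk 30, set 2) → L1-HIT  vc=[]
5: 0x1e8 (blk 30, set 2) → L1-HIT  vc=[]
6: 0x1ea (blk 30, set 2) → L1-HIT  vc=[]
7: 0x7d (blk 7, set 3) → MISS  vc=[19]
8: 0x137 (blk 19, set 3) → VC-HIT  vc=[7]
9: 0x7b (blk 7, set 3) → VC-HIT  vc=[19]
10: 0x7e (blk 7, set 3) → L1-HIT  vc=[19]
11: 0x129 (blk 18, set 2) → MISS  vc=[19, 30]
12: 0x136 (blk 19, set 3) → VC-HIT  vc=[7, 30]
13: 0x139 (blk 19, set 3) → L1-HIT  vc=[7, 30]

VC = [7, 30]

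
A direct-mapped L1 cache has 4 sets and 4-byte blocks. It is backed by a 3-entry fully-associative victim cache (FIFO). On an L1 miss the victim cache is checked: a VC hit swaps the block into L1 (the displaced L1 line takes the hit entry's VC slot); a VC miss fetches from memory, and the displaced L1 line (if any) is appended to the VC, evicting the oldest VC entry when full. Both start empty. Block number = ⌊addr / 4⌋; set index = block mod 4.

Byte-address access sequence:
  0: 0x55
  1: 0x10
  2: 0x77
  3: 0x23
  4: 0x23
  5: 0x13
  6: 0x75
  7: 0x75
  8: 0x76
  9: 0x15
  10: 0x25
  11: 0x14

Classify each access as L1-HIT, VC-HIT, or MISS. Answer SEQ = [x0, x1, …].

SEQ = [MISS, MISS, MISS, MISS, L1-HIT, VC-HIT, L1-HIT, L1-HIT, L1-HIT, MISS, MISS, VC-HIT]

  [0] addr=0x55 blk=21 s=1: MISS | VC []
  [1] addr=0x10 blk=4 s=0: MISS | VC []
  [2] addr=0x77 blk=29 s=1: MISS | VC [21]
  [3] addr=0x23 blk=8 s=0: MISS | VC [21, 4]
  [4] addr=0x23 blk=8 s=0: L1-HIT | VC [21, 4]
  [5] addr=0x13 blk=4 s=0: VC-HIT | VC [21, 8]
  [6] addr=0x75 blk=29 s=1: L1-HIT | VC [21, 8]
  [7] addr=0x75 blk=29 s=1: L1-HIT | VC [21, 8]
  [8] addr=0x76 blk=29 s=1: L1-HIT | VC [21, 8]
  [9] addr=0x15 blk=5 s=1: MISS | VC [21, 8, 29]
  [10] addr=0x25 blk=9 s=1: MISS | VC [8, 29, 5]
  [11] addr=0x14 blk=5 s=1: VC-HIT | VC [8, 29, 9]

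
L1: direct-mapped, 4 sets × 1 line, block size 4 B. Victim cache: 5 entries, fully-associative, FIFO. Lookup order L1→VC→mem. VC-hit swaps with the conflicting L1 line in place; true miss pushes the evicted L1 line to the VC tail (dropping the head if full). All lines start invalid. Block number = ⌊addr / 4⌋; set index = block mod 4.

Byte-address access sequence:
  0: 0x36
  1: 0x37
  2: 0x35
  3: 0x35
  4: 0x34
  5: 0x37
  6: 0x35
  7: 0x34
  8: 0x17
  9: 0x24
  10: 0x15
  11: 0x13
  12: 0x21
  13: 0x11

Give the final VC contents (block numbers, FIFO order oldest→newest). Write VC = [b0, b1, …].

0: 0x36 (blk 13, set 1) → MISS  vc=[]
1: 0x37 (blk 13, set 1) → L1-HIT  vc=[]
2: 0x35 (blk 13, set 1) → L1-HIT  vc=[]
3: 0x35 (blk 13, set 1) → L1-HIT  vc=[]
4: 0x34 (blk 13, set 1) → L1-HIT  vc=[]
5: 0x37 (blk 13, set 1) → L1-HIT  vc=[]
6: 0x35 (blk 13, set 1) → L1-HIT  vc=[]
7: 0x34 (blk 13, set 1) → L1-HIT  vc=[]
8: 0x17 (blk 5, set 1) → MISS  vc=[13]
9: 0x24 (blk 9, set 1) → MISS  vc=[13, 5]
10: 0x15 (blk 5, set 1) → VC-HIT  vc=[13, 9]
11: 0x13 (blk 4, set 0) → MISS  vc=[13, 9]
12: 0x21 (blk 8, set 0) → MISS  vc=[13, 9, 4]
13: 0x11 (blk 4, set 0) → VC-HIT  vc=[13, 9, 8]

VC = [13, 9, 8]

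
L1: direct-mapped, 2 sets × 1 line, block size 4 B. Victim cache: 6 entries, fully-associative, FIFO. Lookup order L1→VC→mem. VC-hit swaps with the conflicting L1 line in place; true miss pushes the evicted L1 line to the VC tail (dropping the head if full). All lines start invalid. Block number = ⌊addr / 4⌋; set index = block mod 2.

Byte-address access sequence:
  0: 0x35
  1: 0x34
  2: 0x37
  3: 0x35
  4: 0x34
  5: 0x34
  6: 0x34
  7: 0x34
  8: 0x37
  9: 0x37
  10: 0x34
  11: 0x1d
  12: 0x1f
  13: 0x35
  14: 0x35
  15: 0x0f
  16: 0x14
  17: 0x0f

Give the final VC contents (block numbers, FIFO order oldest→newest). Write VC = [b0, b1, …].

#0 0x35→b13/s1 MISS; vc=[]
#1 0x34→b13/s1 L1-HIT; vc=[]
#2 0x37→b13/s1 L1-HIT; vc=[]
#3 0x35→b13/s1 L1-HIT; vc=[]
#4 0x34→b13/s1 L1-HIT; vc=[]
#5 0x34→b13/s1 L1-HIT; vc=[]
#6 0x34→b13/s1 L1-HIT; vc=[]
#7 0x34→b13/s1 L1-HIT; vc=[]
#8 0x37→b13/s1 L1-HIT; vc=[]
#9 0x37→b13/s1 L1-HIT; vc=[]
#10 0x34→b13/s1 L1-HIT; vc=[]
#11 0x1d→b7/s1 MISS; vc=[13]
#12 0x1f→b7/s1 L1-HIT; vc=[13]
#13 0x35→b13/s1 VC-HIT; vc=[7]
#14 0x35→b13/s1 L1-HIT; vc=[7]
#15 0xf→b3/s1 MISS; vc=[7,13]
#16 0x14→b5/s1 MISS; vc=[7,13,3]
#17 0xf→b3/s1 VC-HIT; vc=[7,13,5]

VC = [7, 13, 5]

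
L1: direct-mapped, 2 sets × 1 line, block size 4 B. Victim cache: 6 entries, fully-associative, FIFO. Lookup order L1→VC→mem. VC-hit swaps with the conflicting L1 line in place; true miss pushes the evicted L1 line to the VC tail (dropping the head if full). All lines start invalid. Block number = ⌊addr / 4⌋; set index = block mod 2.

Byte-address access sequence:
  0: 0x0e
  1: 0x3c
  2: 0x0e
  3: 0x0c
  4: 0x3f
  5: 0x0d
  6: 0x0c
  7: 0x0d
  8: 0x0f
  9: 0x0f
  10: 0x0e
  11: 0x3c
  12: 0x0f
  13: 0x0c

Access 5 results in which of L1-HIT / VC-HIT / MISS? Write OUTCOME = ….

OUTCOME = VC-HIT

  [0] addr=0xe blk=3 s=1: MISS | VC []
  [1] addr=0x3c blk=15 s=1: MISS | VC [3]
  [2] addr=0xe blk=3 s=1: VC-HIT | VC [15]
  [3] addr=0xc blk=3 s=1: L1-HIT | VC [15]
  [4] addr=0x3f blk=15 s=1: VC-HIT | VC [3]
  [5] addr=0xd blk=3 s=1: VC-HIT | VC [15]
  [6] addr=0xc blk=3 s=1: L1-HIT | VC [15]
  [7] addr=0xd blk=3 s=1: L1-HIT | VC [15]
  [8] addr=0xf blk=3 s=1: L1-HIT | VC [15]
  [9] addr=0xf blk=3 s=1: L1-HIT | VC [15]
  [10] addr=0xe blk=3 s=1: L1-HIT | VC [15]
  [11] addr=0x3c blk=15 s=1: VC-HIT | VC [3]
  [12] addr=0xf blk=3 s=1: VC-HIT | VC [15]
  [13] addr=0xc blk=3 s=1: L1-HIT | VC [15]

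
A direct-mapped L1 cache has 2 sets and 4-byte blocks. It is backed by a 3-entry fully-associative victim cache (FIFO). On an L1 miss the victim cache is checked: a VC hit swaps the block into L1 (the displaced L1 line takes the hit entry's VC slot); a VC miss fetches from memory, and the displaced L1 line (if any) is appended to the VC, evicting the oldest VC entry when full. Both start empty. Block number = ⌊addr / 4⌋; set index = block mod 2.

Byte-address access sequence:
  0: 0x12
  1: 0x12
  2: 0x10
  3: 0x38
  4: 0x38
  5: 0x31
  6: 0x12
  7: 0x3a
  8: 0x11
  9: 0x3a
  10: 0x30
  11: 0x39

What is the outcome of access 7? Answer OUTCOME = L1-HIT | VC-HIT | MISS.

OUTCOME = VC-HIT

  [0] addr=0x12 blk=4 s=0: MISS | VC []
  [1] addr=0x12 blk=4 s=0: L1-HIT | VC []
  [2] addr=0x10 blk=4 s=0: L1-HIT | VC []
  [3] addr=0x38 blk=14 s=0: MISS | VC [4]
  [4] addr=0x38 blk=14 s=0: L1-HIT | VC [4]
  [5] addr=0x31 blk=12 s=0: MISS | VC [4, 14]
  [6] addr=0x12 blk=4 s=0: VC-HIT | VC [12, 14]
  [7] addr=0x3a blk=14 s=0: VC-HIT | VC [12, 4]
  [8] addr=0x11 blk=4 s=0: VC-HIT | VC [12, 14]
  [9] addr=0x3a blk=14 s=0: VC-HIT | VC [12, 4]
  [10] addr=0x30 blk=12 s=0: VC-HIT | VC [14, 4]
  [11] addr=0x39 blk=14 s=0: VC-HIT | VC [12, 4]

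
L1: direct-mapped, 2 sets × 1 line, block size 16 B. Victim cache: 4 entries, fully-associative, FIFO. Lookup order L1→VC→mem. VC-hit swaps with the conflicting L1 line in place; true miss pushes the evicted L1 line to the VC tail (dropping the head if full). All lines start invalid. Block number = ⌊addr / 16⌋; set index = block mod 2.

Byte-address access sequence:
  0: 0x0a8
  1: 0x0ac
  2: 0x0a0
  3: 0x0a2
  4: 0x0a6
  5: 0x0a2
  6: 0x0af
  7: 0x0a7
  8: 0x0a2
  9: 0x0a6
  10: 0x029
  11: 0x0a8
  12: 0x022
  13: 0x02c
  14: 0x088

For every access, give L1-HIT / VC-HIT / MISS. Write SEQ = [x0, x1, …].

#0 0xa8→b10/s0 MISS; vc=[]
#1 0xac→b10/s0 L1-HIT; vc=[]
#2 0xa0→b10/s0 L1-HIT; vc=[]
#3 0xa2→b10/s0 L1-HIT; vc=[]
#4 0xa6→b10/s0 L1-HIT; vc=[]
#5 0xa2→b10/s0 L1-HIT; vc=[]
#6 0xaf→b10/s0 L1-HIT; vc=[]
#7 0xa7→b10/s0 L1-HIT; vc=[]
#8 0xa2→b10/s0 L1-HIT; vc=[]
#9 0xa6→b10/s0 L1-HIT; vc=[]
#10 0x29→b2/s0 MISS; vc=[10]
#11 0xa8→b10/s0 VC-HIT; vc=[2]
#12 0x22→b2/s0 VC-HIT; vc=[10]
#13 0x2c→b2/s0 L1-HIT; vc=[10]
#14 0x88→b8/s0 MISS; vc=[10,2]

SEQ = [MISS, L1-HIT, L1-HIT, L1-HIT, L1-HIT, L1-HIT, L1-HIT, L1-HIT, L1-HIT, L1-HIT, MISS, VC-HIT, VC-HIT, L1-HIT, MISS]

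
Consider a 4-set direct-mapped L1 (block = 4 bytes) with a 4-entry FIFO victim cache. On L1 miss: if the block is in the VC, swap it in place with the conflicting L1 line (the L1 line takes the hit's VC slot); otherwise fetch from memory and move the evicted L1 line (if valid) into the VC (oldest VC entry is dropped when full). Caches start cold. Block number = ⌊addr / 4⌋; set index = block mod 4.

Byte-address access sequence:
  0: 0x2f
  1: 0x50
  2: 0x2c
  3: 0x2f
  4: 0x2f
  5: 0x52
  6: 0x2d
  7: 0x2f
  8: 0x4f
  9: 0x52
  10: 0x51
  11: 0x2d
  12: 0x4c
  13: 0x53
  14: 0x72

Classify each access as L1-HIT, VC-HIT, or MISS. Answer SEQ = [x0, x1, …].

SEQ = [MISS, MISS, L1-HIT, L1-HIT, L1-HIT, L1-HIT, L1-HIT, L1-HIT, MISS, L1-HIT, L1-HIT, VC-HIT, VC-HIT, L1-HIT, MISS]

#0 0x2f→b11/s3 MISS; vc=[]
#1 0x50→b20/s0 MISS; vc=[]
#2 0x2c→b11/s3 L1-HIT; vc=[]
#3 0x2f→b11/s3 L1-HIT; vc=[]
#4 0x2f→b11/s3 L1-HIT; vc=[]
#5 0x52→b20/s0 L1-HIT; vc=[]
#6 0x2d→b11/s3 L1-HIT; vc=[]
#7 0x2f→b11/s3 L1-HIT; vc=[]
#8 0x4f→b19/s3 MISS; vc=[11]
#9 0x52→b20/s0 L1-HIT; vc=[11]
#10 0x51→b20/s0 L1-HIT; vc=[11]
#11 0x2d→b11/s3 VC-HIT; vc=[19]
#12 0x4c→b19/s3 VC-HIT; vc=[11]
#13 0x53→b20/s0 L1-HIT; vc=[11]
#14 0x72→b28/s0 MISS; vc=[11,20]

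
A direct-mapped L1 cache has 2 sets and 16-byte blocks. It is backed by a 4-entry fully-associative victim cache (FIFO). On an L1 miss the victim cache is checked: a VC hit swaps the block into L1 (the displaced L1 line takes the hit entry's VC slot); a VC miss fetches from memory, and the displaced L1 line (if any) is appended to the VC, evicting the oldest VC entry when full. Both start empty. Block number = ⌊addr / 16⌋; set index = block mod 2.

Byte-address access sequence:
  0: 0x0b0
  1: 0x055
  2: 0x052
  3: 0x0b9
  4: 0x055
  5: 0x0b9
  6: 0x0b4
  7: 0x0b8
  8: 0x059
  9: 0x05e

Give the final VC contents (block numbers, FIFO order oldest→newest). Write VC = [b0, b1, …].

#0 0xb0→b11/s1 MISS; vc=[]
#1 0x55→b5/s1 MISS; vc=[11]
#2 0x52→b5/s1 L1-HIT; vc=[11]
#3 0xb9→b11/s1 VC-HIT; vc=[5]
#4 0x55→b5/s1 VC-HIT; vc=[11]
#5 0xb9→b11/s1 VC-HIT; vc=[5]
#6 0xb4→b11/s1 L1-HIT; vc=[5]
#7 0xb8→b11/s1 L1-HIT; vc=[5]
#8 0x59→b5/s1 VC-HIT; vc=[11]
#9 0x5e→b5/s1 L1-HIT; vc=[11]

VC = [11]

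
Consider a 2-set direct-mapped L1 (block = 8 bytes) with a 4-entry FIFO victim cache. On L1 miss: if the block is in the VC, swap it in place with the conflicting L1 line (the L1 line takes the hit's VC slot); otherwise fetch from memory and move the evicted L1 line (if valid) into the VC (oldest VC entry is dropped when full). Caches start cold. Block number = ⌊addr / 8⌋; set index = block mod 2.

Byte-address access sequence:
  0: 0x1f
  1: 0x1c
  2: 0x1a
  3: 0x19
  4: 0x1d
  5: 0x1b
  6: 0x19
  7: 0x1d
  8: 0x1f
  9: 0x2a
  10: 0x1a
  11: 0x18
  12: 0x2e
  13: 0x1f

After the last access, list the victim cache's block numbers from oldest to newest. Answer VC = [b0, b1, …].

VC = [5]

0: 0x1f (blk 3, set 1) → MISS  vc=[]
1: 0x1c (blk 3, set 1) → L1-HIT  vc=[]
2: 0x1a (blk 3, set 1) → L1-HIT  vc=[]
3: 0x19 (blk 3, set 1) → L1-HIT  vc=[]
4: 0x1d (blk 3, set 1) → L1-HIT  vc=[]
5: 0x1b (blk 3, set 1) → L1-HIT  vc=[]
6: 0x19 (blk 3, set 1) → L1-HIT  vc=[]
7: 0x1d (blk 3, set 1) → L1-HIT  vc=[]
8: 0x1f (blk 3, set 1) → L1-HIT  vc=[]
9: 0x2a (blk 5, set 1) → MISS  vc=[3]
10: 0x1a (blk 3, set 1) → VC-HIT  vc=[5]
11: 0x18 (blk 3, set 1) → L1-HIT  vc=[5]
12: 0x2e (blk 5, set 1) → VC-HIT  vc=[3]
13: 0x1f (blk 3, set 1) → VC-HIT  vc=[5]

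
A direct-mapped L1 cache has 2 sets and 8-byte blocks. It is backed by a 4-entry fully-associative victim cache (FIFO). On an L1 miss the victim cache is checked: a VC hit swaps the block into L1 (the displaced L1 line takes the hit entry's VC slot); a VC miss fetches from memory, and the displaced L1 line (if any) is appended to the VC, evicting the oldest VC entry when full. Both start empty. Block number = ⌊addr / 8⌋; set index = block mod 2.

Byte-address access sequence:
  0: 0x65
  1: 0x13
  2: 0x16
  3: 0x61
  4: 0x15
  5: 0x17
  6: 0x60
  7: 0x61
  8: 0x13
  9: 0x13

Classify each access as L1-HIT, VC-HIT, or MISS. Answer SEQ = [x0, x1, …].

SEQ = [MISS, MISS, L1-HIT, VC-HIT, VC-HIT, L1-HIT, VC-HIT, L1-HIT, VC-HIT, L1-HIT]

#0 0x65→b12/s0 MISS; vc=[]
#1 0x13→b2/s0 MISS; vc=[12]
#2 0x16→b2/s0 L1-HIT; vc=[12]
#3 0x61→b12/s0 VC-HIT; vc=[2]
#4 0x15→b2/s0 VC-HIT; vc=[12]
#5 0x17→b2/s0 L1-HIT; vc=[12]
#6 0x60→b12/s0 VC-HIT; vc=[2]
#7 0x61→b12/s0 L1-HIT; vc=[2]
#8 0x13→b2/s0 VC-HIT; vc=[12]
#9 0x13→b2/s0 L1-HIT; vc=[12]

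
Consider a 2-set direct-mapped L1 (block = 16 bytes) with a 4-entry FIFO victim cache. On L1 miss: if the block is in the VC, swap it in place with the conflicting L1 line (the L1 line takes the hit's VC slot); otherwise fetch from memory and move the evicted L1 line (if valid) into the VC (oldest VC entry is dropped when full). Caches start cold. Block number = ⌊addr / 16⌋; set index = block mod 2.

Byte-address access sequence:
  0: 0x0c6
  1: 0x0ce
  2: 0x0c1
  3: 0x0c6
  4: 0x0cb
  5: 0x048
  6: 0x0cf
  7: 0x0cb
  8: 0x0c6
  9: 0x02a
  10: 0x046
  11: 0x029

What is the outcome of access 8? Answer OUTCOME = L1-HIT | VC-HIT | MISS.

#0 0xc6→b12/s0 MISS; vc=[]
#1 0xce→b12/s0 L1-HIT; vc=[]
#2 0xc1→b12/s0 L1-HIT; vc=[]
#3 0xc6→b12/s0 L1-HIT; vc=[]
#4 0xcb→b12/s0 L1-HIT; vc=[]
#5 0x48→b4/s0 MISS; vc=[12]
#6 0xcf→b12/s0 VC-HIT; vc=[4]
#7 0xcb→b12/s0 L1-HIT; vc=[4]
#8 0xc6→b12/s0 L1-HIT; vc=[4]
#9 0x2a→b2/s0 MISS; vc=[4,12]
#10 0x46→b4/s0 VC-HIT; vc=[2,12]
#11 0x29→b2/s0 VC-HIT; vc=[4,12]

OUTCOME = L1-HIT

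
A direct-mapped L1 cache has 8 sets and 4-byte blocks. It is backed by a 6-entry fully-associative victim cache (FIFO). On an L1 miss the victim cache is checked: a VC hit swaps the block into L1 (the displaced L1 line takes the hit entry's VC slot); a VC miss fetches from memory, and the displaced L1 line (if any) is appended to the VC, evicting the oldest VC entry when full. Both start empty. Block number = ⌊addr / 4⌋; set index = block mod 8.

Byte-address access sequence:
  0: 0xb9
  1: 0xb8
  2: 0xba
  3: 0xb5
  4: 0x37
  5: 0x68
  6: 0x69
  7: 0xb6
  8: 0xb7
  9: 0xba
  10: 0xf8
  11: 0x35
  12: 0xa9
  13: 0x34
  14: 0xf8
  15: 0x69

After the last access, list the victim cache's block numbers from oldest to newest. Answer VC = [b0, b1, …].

  [0] addr=0xb9 blk=46 s=6: MISS | VC []
  [1] addr=0xb8 blk=46 s=6: L1-HIT | VC []
  [2] addr=0xba blk=46 s=6: L1-HIT | VC []
  [3] addr=0xb5 blk=45 s=5: MISS | VC []
  [4] addr=0x37 blk=13 s=5: MISS | VC [45]
  [5] addr=0x68 blk=26 s=2: MISS | VC [45]
  [6] addr=0x69 blk=26 s=2: L1-HIT | VC [45]
  [7] addr=0xb6 blk=45 s=5: VC-HIT | VC [13]
  [8] addr=0xb7 blk=45 s=5: L1-HIT | VC [13]
  [9] addr=0xba blk=46 s=6: L1-HIT | VC [13]
  [10] addr=0xf8 blk=62 s=6: MISS | VC [13, 46]
  [11] addr=0x35 blk=13 s=5: VC-HIT | VC [45, 46]
  [12] addr=0xa9 blk=42 s=2: MISS | VC [45, 46, 26]
  [13] addr=0x34 blk=13 s=5: L1-HIT | VC [45, 46, 26]
  [14] addr=0xf8 blk=62 s=6: L1-HIT | VC [45, 46, 26]
  [15] addr=0x69 blk=26 s=2: VC-HIT | VC [45, 46, 42]

VC = [45, 46, 42]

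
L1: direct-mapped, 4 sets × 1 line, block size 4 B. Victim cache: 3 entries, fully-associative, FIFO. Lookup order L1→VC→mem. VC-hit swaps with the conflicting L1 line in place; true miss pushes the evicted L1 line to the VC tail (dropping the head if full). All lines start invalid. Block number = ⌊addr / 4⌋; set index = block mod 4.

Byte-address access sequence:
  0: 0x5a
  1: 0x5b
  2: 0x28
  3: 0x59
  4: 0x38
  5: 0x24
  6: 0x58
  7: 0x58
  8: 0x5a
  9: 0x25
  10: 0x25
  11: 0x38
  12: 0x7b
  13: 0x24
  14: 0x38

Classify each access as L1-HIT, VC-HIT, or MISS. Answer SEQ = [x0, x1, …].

  [0] addr=0x5a blk=22 s=2: MISS | VC []
  [1] addr=0x5b blk=22 s=2: L1-HIT | VC []
  [2] addr=0x28 blk=10 s=2: MISS | VC [22]
  [3] addr=0x59 blk=22 s=2: VC-HIT | VC [10]
  [4] addr=0x38 blk=14 s=2: MISS | VC [10, 22]
  [5] addr=0x24 blk=9 s=1: MISS | VC [10, 22]
  [6] addr=0x58 blk=22 s=2: VC-HIT | VC [10, 14]
  [7] addr=0x58 blk=22 s=2: L1-HIT | VC [10, 14]
  [8] addr=0x5a blk=22 s=2: L1-HIT | VC [10, 14]
  [9] addr=0x25 blk=9 s=1: L1-HIT | VC [10, 14]
  [10] addr=0x25 blk=9 s=1: L1-HIT | VC [10, 14]
  [11] addr=0x38 blk=14 s=2: VC-HIT | VC [10, 22]
  [12] addr=0x7b blk=30 s=2: MISS | VC [10, 22, 14]
  [13] addr=0x24 blk=9 s=1: L1-HIT | VC [10, 22, 14]
  [14] addr=0x38 blk=14 s=2: VC-HIT | VC [10, 22, 30]

SEQ = [MISS, L1-HIT, MISS, VC-HIT, MISS, MISS, VC-HIT, L1-HIT, L1-HIT, L1-HIT, L1-HIT, VC-HIT, MISS, L1-HIT, VC-HIT]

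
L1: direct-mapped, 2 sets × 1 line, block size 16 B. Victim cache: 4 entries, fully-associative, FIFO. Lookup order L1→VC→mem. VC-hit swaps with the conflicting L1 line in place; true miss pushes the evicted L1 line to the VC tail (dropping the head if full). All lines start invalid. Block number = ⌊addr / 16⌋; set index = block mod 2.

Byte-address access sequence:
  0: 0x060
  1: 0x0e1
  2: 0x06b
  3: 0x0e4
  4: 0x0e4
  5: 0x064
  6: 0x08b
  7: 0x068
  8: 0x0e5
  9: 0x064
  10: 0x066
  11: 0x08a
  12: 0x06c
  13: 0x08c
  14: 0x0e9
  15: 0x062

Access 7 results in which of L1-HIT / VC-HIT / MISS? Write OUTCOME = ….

OUTCOME = VC-HIT

  [0] addr=0x60 blk=6 s=0: MISS | VC []
  [1] addr=0xe1 blk=14 s=0: MISS | VC [6]
  [2] addr=0x6b blk=6 s=0: VC-HIT | VC [14]
  [3] addr=0xe4 blk=14 s=0: VC-HIT | VC [6]
  [4] addr=0xe4 blk=14 s=0: L1-HIT | VC [6]
  [5] addr=0x64 blk=6 s=0: VC-HIT | VC [14]
  [6] addr=0x8b blk=8 s=0: MISS | VC [14, 6]
  [7] addr=0x68 blk=6 s=0: VC-HIT | VC [14, 8]
  [8] addr=0xe5 blk=14 s=0: VC-HIT | VC [6, 8]
  [9] addr=0x64 blk=6 s=0: VC-HIT | VC [14, 8]
  [10] addr=0x66 blk=6 s=0: L1-HIT | VC [14, 8]
  [11] addr=0x8a blk=8 s=0: VC-HIT | VC [14, 6]
  [12] addr=0x6c blk=6 s=0: VC-HIT | VC [14, 8]
  [13] addr=0x8c blk=8 s=0: VC-HIT | VC [14, 6]
  [14] addr=0xe9 blk=14 s=0: VC-HIT | VC [8, 6]
  [15] addr=0x62 blk=6 s=0: VC-HIT | VC [8, 14]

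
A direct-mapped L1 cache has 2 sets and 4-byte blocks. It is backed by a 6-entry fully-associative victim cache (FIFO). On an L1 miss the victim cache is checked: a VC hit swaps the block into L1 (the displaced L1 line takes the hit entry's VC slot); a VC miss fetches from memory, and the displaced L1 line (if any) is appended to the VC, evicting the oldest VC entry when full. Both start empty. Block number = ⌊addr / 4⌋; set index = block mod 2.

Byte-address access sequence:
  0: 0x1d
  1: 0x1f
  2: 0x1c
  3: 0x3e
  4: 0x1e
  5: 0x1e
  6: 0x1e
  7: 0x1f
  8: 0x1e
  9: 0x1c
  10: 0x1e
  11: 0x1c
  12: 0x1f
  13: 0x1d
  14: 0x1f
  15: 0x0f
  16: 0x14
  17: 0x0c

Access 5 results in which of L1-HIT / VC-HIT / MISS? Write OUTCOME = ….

OUTCOME = L1-HIT

  [0] addr=0x1d blk=7 s=1: MISS | VC []
  [1] addr=0x1f blk=7 s=1: L1-HIT | VC []
  [2] addr=0x1c blk=7 s=1: L1-HIT | VC []
  [3] addr=0x3e blk=15 s=1: MISS | VC [7]
  [4] addr=0x1e blk=7 s=1: VC-HIT | VC [15]
  [5] addr=0x1e blk=7 s=1: L1-HIT | VC [15]
  [6] addr=0x1e blk=7 s=1: L1-HIT | VC [15]
  [7] addr=0x1f blk=7 s=1: L1-HIT | VC [15]
  [8] addr=0x1e blk=7 s=1: L1-HIT | VC [15]
  [9] addr=0x1c blk=7 s=1: L1-HIT | VC [15]
  [10] addr=0x1e blk=7 s=1: L1-HIT | VC [15]
  [11] addr=0x1c blk=7 s=1: L1-HIT | VC [15]
  [12] addr=0x1f blk=7 s=1: L1-HIT | VC [15]
  [13] addr=0x1d blk=7 s=1: L1-HIT | VC [15]
  [14] addr=0x1f blk=7 s=1: L1-HIT | VC [15]
  [15] addr=0xf blk=3 s=1: MISS | VC [15, 7]
  [16] addr=0x14 blk=5 s=1: MISS | VC [15, 7, 3]
  [17] addr=0xc blk=3 s=1: VC-HIT | VC [15, 7, 5]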